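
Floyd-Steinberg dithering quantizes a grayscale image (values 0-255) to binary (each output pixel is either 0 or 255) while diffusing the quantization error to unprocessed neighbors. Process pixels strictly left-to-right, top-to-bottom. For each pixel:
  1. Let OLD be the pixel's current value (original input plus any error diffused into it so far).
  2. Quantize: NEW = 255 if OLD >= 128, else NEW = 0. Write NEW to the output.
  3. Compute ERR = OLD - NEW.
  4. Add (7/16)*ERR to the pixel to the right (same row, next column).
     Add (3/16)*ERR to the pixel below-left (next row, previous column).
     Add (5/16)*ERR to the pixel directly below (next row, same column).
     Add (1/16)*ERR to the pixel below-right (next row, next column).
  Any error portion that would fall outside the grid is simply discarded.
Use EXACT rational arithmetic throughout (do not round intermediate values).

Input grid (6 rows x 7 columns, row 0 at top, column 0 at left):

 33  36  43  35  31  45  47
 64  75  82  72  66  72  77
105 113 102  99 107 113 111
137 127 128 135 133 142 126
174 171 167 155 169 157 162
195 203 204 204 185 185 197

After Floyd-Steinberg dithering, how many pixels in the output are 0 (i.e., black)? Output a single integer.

(0,0): OLD=33 → NEW=0, ERR=33
(0,1): OLD=807/16 → NEW=0, ERR=807/16
(0,2): OLD=16657/256 → NEW=0, ERR=16657/256
(0,3): OLD=259959/4096 → NEW=0, ERR=259959/4096
(0,4): OLD=3851329/65536 → NEW=0, ERR=3851329/65536
(0,5): OLD=74145223/1048576 → NEW=0, ERR=74145223/1048576
(0,6): OLD=1307545713/16777216 → NEW=0, ERR=1307545713/16777216
(1,0): OLD=21445/256 → NEW=0, ERR=21445/256
(1,1): OLD=290147/2048 → NEW=255, ERR=-232093/2048
(1,2): OLD=4443679/65536 → NEW=0, ERR=4443679/65536
(1,3): OLD=35804531/262144 → NEW=255, ERR=-31042189/262144
(1,4): OLD=835206457/16777216 → NEW=0, ERR=835206457/16777216
(1,5): OLD=18006996617/134217728 → NEW=255, ERR=-16218524023/134217728
(1,6): OLD=113618989799/2147483648 → NEW=0, ERR=113618989799/2147483648
(2,0): OLD=3602161/32768 → NEW=0, ERR=3602161/32768
(2,1): OLD=150605419/1048576 → NEW=255, ERR=-116781461/1048576
(2,2): OLD=757962241/16777216 → NEW=0, ERR=757962241/16777216
(2,3): OLD=12795273273/134217728 → NEW=0, ERR=12795273273/134217728
(2,4): OLD=144103374345/1073741824 → NEW=255, ERR=-129700790775/1073741824
(2,5): OLD=1217120838787/34359738368 → NEW=0, ERR=1217120838787/34359738368
(2,6): OLD=74480318247109/549755813888 → NEW=255, ERR=-65707414294331/549755813888
(3,0): OLD=2524479969/16777216 → NEW=255, ERR=-1753710111/16777216
(3,1): OLD=8295504205/134217728 → NEW=0, ERR=8295504205/134217728
(3,2): OLD=193351359415/1073741824 → NEW=255, ERR=-80452805705/1073741824
(3,3): OLD=481832710481/4294967296 → NEW=0, ERR=481832710481/4294967296
(3,4): OLD=86274980984289/549755813888 → NEW=255, ERR=-53912751557151/549755813888
(3,5): OLD=352748283798323/4398046511104 → NEW=0, ERR=352748283798323/4398046511104
(3,6): OLD=8863194648565421/70368744177664 → NEW=0, ERR=8863194648565421/70368744177664
(4,0): OLD=328400262927/2147483648 → NEW=255, ERR=-219208067313/2147483648
(4,1): OLD=4297507397699/34359738368 → NEW=0, ERR=4297507397699/34359738368
(4,2): OLD=122706957918413/549755813888 → NEW=255, ERR=-17480774623027/549755813888
(4,3): OLD=673235919798239/4398046511104 → NEW=255, ERR=-448265940533281/4398046511104
(4,4): OLD=4074793833466861/35184372088832 → NEW=0, ERR=4074793833466861/35184372088832
(4,5): OLD=281722013493074797/1125899906842624 → NEW=255, ERR=-5382462751794323/1125899906842624
(4,6): OLD=3680014451811125515/18014398509481984 → NEW=255, ERR=-913657168106780405/18014398509481984
(5,0): OLD=102558260516217/549755813888 → NEW=255, ERR=-37629472025223/549755813888
(5,1): OLD=878720791023187/4398046511104 → NEW=255, ERR=-242781069308333/4398046511104
(5,2): OLD=5580904233734837/35184372088832 → NEW=255, ERR=-3391110648917323/35184372088832
(5,3): OLD=42139495129361001/281474976710656 → NEW=255, ERR=-29636623931856279/281474976710656
(5,4): OLD=3023901798484986083/18014398509481984 → NEW=255, ERR=-1569769821432919837/18014398509481984
(5,5): OLD=20624478378153689779/144115188075855872 → NEW=255, ERR=-16124894581189557581/144115188075855872
(5,6): OLD=304141568790269915933/2305843009213693952 → NEW=255, ERR=-283848398559222041827/2305843009213693952
Output grid:
  Row 0: .......  (7 black, running=7)
  Row 1: .#.#.#.  (4 black, running=11)
  Row 2: .#..#.#  (4 black, running=15)
  Row 3: #.#.#..  (4 black, running=19)
  Row 4: #.##.##  (2 black, running=21)
  Row 5: #######  (0 black, running=21)

Answer: 21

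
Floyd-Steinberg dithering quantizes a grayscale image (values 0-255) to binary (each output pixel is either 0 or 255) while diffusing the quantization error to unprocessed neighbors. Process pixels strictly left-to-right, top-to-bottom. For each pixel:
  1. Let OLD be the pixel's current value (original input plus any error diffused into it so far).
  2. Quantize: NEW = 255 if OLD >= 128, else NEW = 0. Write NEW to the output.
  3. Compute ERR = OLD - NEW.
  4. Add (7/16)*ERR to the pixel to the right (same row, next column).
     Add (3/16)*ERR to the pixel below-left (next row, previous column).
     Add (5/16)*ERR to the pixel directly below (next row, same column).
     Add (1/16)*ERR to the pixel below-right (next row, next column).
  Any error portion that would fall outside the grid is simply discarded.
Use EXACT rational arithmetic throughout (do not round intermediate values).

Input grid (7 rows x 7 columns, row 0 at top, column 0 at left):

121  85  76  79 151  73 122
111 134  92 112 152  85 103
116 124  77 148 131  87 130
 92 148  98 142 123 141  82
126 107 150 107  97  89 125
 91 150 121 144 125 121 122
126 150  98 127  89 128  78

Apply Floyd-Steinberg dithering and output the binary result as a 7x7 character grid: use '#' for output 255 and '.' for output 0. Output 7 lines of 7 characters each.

(0,0): OLD=121 → NEW=0, ERR=121
(0,1): OLD=2207/16 → NEW=255, ERR=-1873/16
(0,2): OLD=6345/256 → NEW=0, ERR=6345/256
(0,3): OLD=367999/4096 → NEW=0, ERR=367999/4096
(0,4): OLD=12471929/65536 → NEW=255, ERR=-4239751/65536
(0,5): OLD=46867791/1048576 → NEW=0, ERR=46867791/1048576
(0,6): OLD=2374894889/16777216 → NEW=255, ERR=-1903295191/16777216
(1,0): OLD=32477/256 → NEW=0, ERR=32477/256
(1,1): OLD=338187/2048 → NEW=255, ERR=-184053/2048
(1,2): OLD=4584679/65536 → NEW=0, ERR=4584679/65536
(1,3): OLD=41969563/262144 → NEW=255, ERR=-24877157/262144
(1,4): OLD=1749207473/16777216 → NEW=0, ERR=1749207473/16777216
(1,5): OLD=16007813761/134217728 → NEW=0, ERR=16007813761/134217728
(1,6): OLD=263112781679/2147483648 → NEW=0, ERR=263112781679/2147483648
(2,0): OLD=4548009/32768 → NEW=255, ERR=-3807831/32768
(2,1): OLD=69333459/1048576 → NEW=0, ERR=69333459/1048576
(2,2): OLD=1751193145/16777216 → NEW=0, ERR=1751193145/16777216
(2,3): OLD=25223704753/134217728 → NEW=255, ERR=-9001815887/134217728
(2,4): OLD=161781141249/1073741824 → NEW=255, ERR=-112023023871/1073741824
(2,5): OLD=3714836906283/34359738368 → NEW=0, ERR=3714836906283/34359738368
(2,6): OLD=122619137006557/549755813888 → NEW=255, ERR=-17568595534883/549755813888
(3,0): OLD=1142251289/16777216 → NEW=0, ERR=1142251289/16777216
(3,1): OLD=28287426597/134217728 → NEW=255, ERR=-5938094043/134217728
(3,2): OLD=110401850047/1073741824 → NEW=0, ERR=110401850047/1073741824
(3,3): OLD=657072257161/4294967296 → NEW=255, ERR=-438144403319/4294967296
(3,4): OLD=34000240554777/549755813888 → NEW=0, ERR=34000240554777/549755813888
(3,5): OLD=832688088845403/4398046511104 → NEW=255, ERR=-288813771486117/4398046511104
(3,6): OLD=3521295924774533/70368744177664 → NEW=0, ERR=3521295924774533/70368744177664
(4,0): OLD=298458709079/2147483648 → NEW=255, ERR=-249149621161/2147483648
(4,1): OLD=2266016399083/34359738368 → NEW=0, ERR=2266016399083/34359738368
(4,2): OLD=103954165129637/549755813888 → NEW=255, ERR=-36233567411803/549755813888
(4,3): OLD=282830516128935/4398046511104 → NEW=0, ERR=282830516128935/4398046511104
(4,4): OLD=4425245118435013/35184372088832 → NEW=0, ERR=4425245118435013/35184372088832
(4,5): OLD=153969340213529413/1125899906842624 → NEW=255, ERR=-133135136031339707/1125899906842624
(4,6): OLD=1527621209947386739/18014398509481984 → NEW=0, ERR=1527621209947386739/18014398509481984
(5,0): OLD=36893858568177/549755813888 → NEW=0, ERR=36893858568177/549755813888
(5,1): OLD=793234634991227/4398046511104 → NEW=255, ERR=-328267225340293/4398046511104
(5,2): OLD=2952973209556301/35184372088832 → NEW=0, ERR=2952973209556301/35184372088832
(5,3): OLD=62002806722835041/281474976710656 → NEW=255, ERR=-9773312338382239/281474976710656
(5,4): OLD=2359185491195135627/18014398509481984 → NEW=255, ERR=-2234486128722770293/18014398509481984
(5,5): OLD=7716125430635719643/144115188075855872 → NEW=0, ERR=7716125430635719643/144115188075855872
(5,6): OLD=379389276124404686709/2305843009213693952 → NEW=255, ERR=-208600691225087271051/2305843009213693952
(6,0): OLD=9357414433091865/70368744177664 → NEW=255, ERR=-8586615332212455/70368744177664
(6,1): OLD=104957553827747437/1125899906842624 → NEW=0, ERR=104957553827747437/1125899906842624
(6,2): OLD=2771273486504772775/18014398509481984 → NEW=255, ERR=-1822398133413133145/18014398509481984
(6,3): OLD=7764737393108829113/144115188075855872 → NEW=0, ERR=7764737393108829113/144115188075855872
(6,4): OLD=23542273099690650795/288230376151711744 → NEW=0, ERR=23542273099690650795/288230376151711744
(6,5): OLD=5746207512751402818999/36893488147419103232 → NEW=255, ERR=-3661631964840468505161/36893488147419103232
(6,6): OLD=5698922266331523841937/590295810358705651712 → NEW=0, ERR=5698922266331523841937/590295810358705651712
Row 0: .#..#.#
Row 1: .#.#...
Row 2: #..##.#
Row 3: .#.#.#.
Row 4: #.#..#.
Row 5: .#.##.#
Row 6: #.#..#.

Answer: .#..#.#
.#.#...
#..##.#
.#.#.#.
#.#..#.
.#.##.#
#.#..#.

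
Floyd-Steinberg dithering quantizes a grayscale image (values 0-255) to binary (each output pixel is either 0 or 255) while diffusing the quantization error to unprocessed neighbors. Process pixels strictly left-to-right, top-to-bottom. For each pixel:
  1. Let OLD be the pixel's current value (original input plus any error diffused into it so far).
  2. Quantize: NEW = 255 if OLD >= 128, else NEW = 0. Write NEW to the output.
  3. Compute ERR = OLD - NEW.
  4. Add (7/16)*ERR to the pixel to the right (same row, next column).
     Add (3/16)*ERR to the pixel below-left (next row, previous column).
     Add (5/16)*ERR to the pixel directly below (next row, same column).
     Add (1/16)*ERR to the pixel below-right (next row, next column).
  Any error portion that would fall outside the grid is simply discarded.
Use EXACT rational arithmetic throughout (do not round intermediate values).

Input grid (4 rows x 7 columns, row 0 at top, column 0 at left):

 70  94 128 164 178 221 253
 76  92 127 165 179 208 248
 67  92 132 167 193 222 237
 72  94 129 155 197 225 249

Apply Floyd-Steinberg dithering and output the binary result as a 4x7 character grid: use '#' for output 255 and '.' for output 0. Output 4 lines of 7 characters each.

(0,0): OLD=70 → NEW=0, ERR=70
(0,1): OLD=997/8 → NEW=0, ERR=997/8
(0,2): OLD=23363/128 → NEW=255, ERR=-9277/128
(0,3): OLD=270933/2048 → NEW=255, ERR=-251307/2048
(0,4): OLD=4073555/32768 → NEW=0, ERR=4073555/32768
(0,5): OLD=144382533/524288 → NEW=255, ERR=10689093/524288
(0,6): OLD=2197141475/8388608 → NEW=255, ERR=58046435/8388608
(1,0): OLD=15519/128 → NEW=0, ERR=15519/128
(1,1): OLD=178969/1024 → NEW=255, ERR=-82151/1024
(1,2): OLD=1770573/32768 → NEW=0, ERR=1770573/32768
(1,3): OLD=22160681/131072 → NEW=255, ERR=-11262679/131072
(1,4): OLD=1479822907/8388608 → NEW=255, ERR=-659272133/8388608
(1,5): OLD=12687239659/67108864 → NEW=255, ERR=-4425520661/67108864
(1,6): OLD=238999389029/1073741824 → NEW=255, ERR=-34804776091/1073741824
(2,0): OLD=1472035/16384 → NEW=0, ERR=1472035/16384
(2,1): OLD=64983409/524288 → NEW=0, ERR=64983409/524288
(2,2): OLD=1526612499/8388608 → NEW=255, ERR=-612482541/8388608
(2,3): OLD=6499187899/67108864 → NEW=0, ERR=6499187899/67108864
(2,4): OLD=103656274187/536870912 → NEW=255, ERR=-33245808373/536870912
(2,5): OLD=2805646827449/17179869184 → NEW=255, ERR=-1575219814471/17179869184
(2,6): OLD=50202209867935/274877906944 → NEW=255, ERR=-19891656402785/274877906944
(3,0): OLD=1034455603/8388608 → NEW=0, ERR=1034455603/8388608
(3,1): OLD=11986281335/67108864 → NEW=255, ERR=-5126478985/67108864
(3,2): OLD=52971740405/536870912 → NEW=0, ERR=52971740405/536870912
(3,3): OLD=455818313203/2147483648 → NEW=255, ERR=-91790017037/2147483648
(3,4): OLD=40629510032947/274877906944 → NEW=255, ERR=-29464356237773/274877906944
(3,5): OLD=290297781540489/2199023255552 → NEW=255, ERR=-270453148625271/2199023255552
(3,6): OLD=5870442217378583/35184372088832 → NEW=255, ERR=-3101572665273577/35184372088832
Row 0: ..##.##
Row 1: .#.####
Row 2: ..#.###
Row 3: .#.####

Answer: ..##.##
.#.####
..#.###
.#.####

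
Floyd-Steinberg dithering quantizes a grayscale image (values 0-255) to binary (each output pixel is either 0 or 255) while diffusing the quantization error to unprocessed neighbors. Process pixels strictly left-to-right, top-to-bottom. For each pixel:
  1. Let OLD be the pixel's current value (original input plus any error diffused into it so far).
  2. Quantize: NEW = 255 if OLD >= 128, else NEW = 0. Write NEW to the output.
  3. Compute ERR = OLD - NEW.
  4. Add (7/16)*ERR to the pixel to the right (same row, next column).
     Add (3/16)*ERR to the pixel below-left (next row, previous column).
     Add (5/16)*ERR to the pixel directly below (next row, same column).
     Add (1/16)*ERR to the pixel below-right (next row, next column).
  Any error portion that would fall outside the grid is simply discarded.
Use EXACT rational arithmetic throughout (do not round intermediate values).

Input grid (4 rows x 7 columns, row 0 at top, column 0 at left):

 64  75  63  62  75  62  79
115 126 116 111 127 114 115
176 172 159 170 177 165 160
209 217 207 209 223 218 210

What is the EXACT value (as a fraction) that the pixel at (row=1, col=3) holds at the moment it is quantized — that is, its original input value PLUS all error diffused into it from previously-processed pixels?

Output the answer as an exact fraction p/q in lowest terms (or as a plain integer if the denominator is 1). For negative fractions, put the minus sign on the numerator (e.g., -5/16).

(0,0): OLD=64 → NEW=0, ERR=64
(0,1): OLD=103 → NEW=0, ERR=103
(0,2): OLD=1729/16 → NEW=0, ERR=1729/16
(0,3): OLD=27975/256 → NEW=0, ERR=27975/256
(0,4): OLD=503025/4096 → NEW=0, ERR=503025/4096
(0,5): OLD=7584407/65536 → NEW=0, ERR=7584407/65536
(0,6): OLD=135928353/1048576 → NEW=255, ERR=-131458527/1048576
(1,0): OLD=2469/16 → NEW=255, ERR=-1611/16
(1,1): OLD=17715/128 → NEW=255, ERR=-14925/128
(1,2): OLD=514799/4096 → NEW=0, ERR=514799/4096
(1,3): OLD=3766947/16384 → NEW=255, ERR=-410973/16384
Target (1,3): original=111, with diffused error = 3766947/16384

Answer: 3766947/16384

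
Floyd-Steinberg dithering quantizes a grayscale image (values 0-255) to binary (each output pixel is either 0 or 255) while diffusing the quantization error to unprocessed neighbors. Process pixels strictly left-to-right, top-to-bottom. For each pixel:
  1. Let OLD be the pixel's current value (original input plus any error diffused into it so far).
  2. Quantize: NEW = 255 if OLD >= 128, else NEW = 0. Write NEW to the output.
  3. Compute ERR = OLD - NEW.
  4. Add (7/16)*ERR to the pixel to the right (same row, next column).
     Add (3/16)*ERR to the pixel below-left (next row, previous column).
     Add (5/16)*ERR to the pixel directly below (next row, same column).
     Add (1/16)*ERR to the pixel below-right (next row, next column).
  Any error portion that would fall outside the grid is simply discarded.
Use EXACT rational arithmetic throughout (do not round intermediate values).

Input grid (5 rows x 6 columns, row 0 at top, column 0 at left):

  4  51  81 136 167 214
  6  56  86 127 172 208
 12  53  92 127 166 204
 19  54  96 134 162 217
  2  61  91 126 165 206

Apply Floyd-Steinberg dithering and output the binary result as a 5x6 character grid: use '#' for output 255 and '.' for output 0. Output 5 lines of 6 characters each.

(0,0): OLD=4 → NEW=0, ERR=4
(0,1): OLD=211/4 → NEW=0, ERR=211/4
(0,2): OLD=6661/64 → NEW=0, ERR=6661/64
(0,3): OLD=185891/1024 → NEW=255, ERR=-75229/1024
(0,4): OLD=2209525/16384 → NEW=255, ERR=-1968395/16384
(0,5): OLD=42320051/262144 → NEW=255, ERR=-24526669/262144
(1,0): OLD=1097/64 → NEW=0, ERR=1097/64
(1,1): OLD=51071/512 → NEW=0, ERR=51071/512
(1,2): OLD=2485227/16384 → NEW=255, ERR=-1692693/16384
(1,3): OLD=2806287/65536 → NEW=0, ERR=2806287/65536
(1,4): OLD=549686093/4194304 → NEW=255, ERR=-519861427/4194304
(1,5): OLD=7853571083/67108864 → NEW=0, ERR=7853571083/67108864
(2,0): OLD=295397/8192 → NEW=0, ERR=295397/8192
(2,1): OLD=21403303/262144 → NEW=0, ERR=21403303/262144
(2,2): OLD=460107445/4194304 → NEW=0, ERR=460107445/4194304
(2,3): OLD=5324337997/33554432 → NEW=255, ERR=-3232042163/33554432
(2,4): OLD=117837989479/1073741824 → NEW=0, ERR=117837989479/1073741824
(2,5): OLD=4824760401217/17179869184 → NEW=255, ERR=443893759297/17179869184
(3,0): OLD=191165205/4194304 → NEW=0, ERR=191165205/4194304
(3,1): OLD=4102932465/33554432 → NEW=0, ERR=4102932465/33554432
(3,2): OLD=45853964451/268435456 → NEW=255, ERR=-22597076829/268435456
(3,3): OLD=1623559047721/17179869184 → NEW=0, ERR=1623559047721/17179869184
(3,4): OLD=32499524553865/137438953472 → NEW=255, ERR=-2547408581495/137438953472
(3,5): OLD=492195199409511/2199023255552 → NEW=255, ERR=-68555730756249/2199023255552
(4,0): OLD=21029147419/536870912 → NEW=0, ERR=21029147419/536870912
(4,1): OLD=888311324511/8589934592 → NEW=0, ERR=888311324511/8589934592
(4,2): OLD=37190562055021/274877906944 → NEW=255, ERR=-32903304215699/274877906944
(4,3): OLD=415291596545025/4398046511104 → NEW=0, ERR=415291596545025/4398046511104
(4,4): OLD=14114595323769617/70368744177664 → NEW=255, ERR=-3829434441534703/70368744177664
(4,5): OLD=192856149604112343/1125899906842624 → NEW=255, ERR=-94248326640756777/1125899906842624
Row 0: ...###
Row 1: ..#.#.
Row 2: ...#.#
Row 3: ..#.##
Row 4: ..#.##

Answer: ...###
..#.#.
...#.#
..#.##
..#.##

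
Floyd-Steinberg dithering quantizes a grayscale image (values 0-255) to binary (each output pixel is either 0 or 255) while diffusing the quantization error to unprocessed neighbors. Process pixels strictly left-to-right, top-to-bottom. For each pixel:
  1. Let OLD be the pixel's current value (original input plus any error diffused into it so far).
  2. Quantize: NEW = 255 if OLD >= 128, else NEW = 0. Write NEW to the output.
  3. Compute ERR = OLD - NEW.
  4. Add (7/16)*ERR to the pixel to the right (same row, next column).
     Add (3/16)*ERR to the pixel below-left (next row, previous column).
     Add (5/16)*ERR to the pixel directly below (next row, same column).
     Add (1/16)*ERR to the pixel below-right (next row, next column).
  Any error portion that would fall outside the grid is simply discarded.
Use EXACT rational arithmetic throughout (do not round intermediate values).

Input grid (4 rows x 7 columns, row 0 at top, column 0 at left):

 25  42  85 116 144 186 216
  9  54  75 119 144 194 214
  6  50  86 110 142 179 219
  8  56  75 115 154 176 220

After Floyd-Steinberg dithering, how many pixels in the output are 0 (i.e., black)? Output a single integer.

(0,0): OLD=25 → NEW=0, ERR=25
(0,1): OLD=847/16 → NEW=0, ERR=847/16
(0,2): OLD=27689/256 → NEW=0, ERR=27689/256
(0,3): OLD=668959/4096 → NEW=255, ERR=-375521/4096
(0,4): OLD=6808537/65536 → NEW=0, ERR=6808537/65536
(0,5): OLD=242694895/1048576 → NEW=255, ERR=-24691985/1048576
(0,6): OLD=3451034761/16777216 → NEW=255, ERR=-827155319/16777216
(1,0): OLD=6845/256 → NEW=0, ERR=6845/256
(1,1): OLD=213163/2048 → NEW=0, ERR=213163/2048
(1,2): OLD=9204871/65536 → NEW=255, ERR=-7506809/65536
(1,3): OLD=17426299/262144 → NEW=0, ERR=17426299/262144
(1,4): OLD=3278329105/16777216 → NEW=255, ERR=-999860975/16777216
(1,5): OLD=21181806177/134217728 → NEW=255, ERR=-13043714463/134217728
(1,6): OLD=332008712591/2147483648 → NEW=255, ERR=-215599617649/2147483648
(2,0): OLD=1109897/32768 → NEW=0, ERR=1109897/32768
(2,1): OLD=81305331/1048576 → NEW=0, ERR=81305331/1048576
(2,2): OLD=1729688217/16777216 → NEW=0, ERR=1729688217/16777216
(2,3): OLD=21145403665/134217728 → NEW=255, ERR=-13080116975/134217728
(2,4): OLD=71589270945/1073741824 → NEW=0, ERR=71589270945/1073741824
(2,5): OLD=5334364746315/34359738368 → NEW=255, ERR=-3427368537525/34359738368
(2,6): OLD=75817783164349/549755813888 → NEW=255, ERR=-64369949377091/549755813888
(3,0): OLD=555717241/16777216 → NEW=0, ERR=555717241/16777216
(3,1): OLD=15592082309/134217728 → NEW=0, ERR=15592082309/134217728
(3,2): OLD=155280054943/1073741824 → NEW=255, ERR=-118524110177/1073741824
(3,3): OLD=237069841161/4294967296 → NEW=0, ERR=237069841161/4294967296
(3,4): OLD=95761974236793/549755813888 → NEW=255, ERR=-44425758304647/549755813888
(3,5): OLD=403243219683323/4398046511104 → NEW=0, ERR=403243219683323/4398046511104
(3,6): OLD=15290325108982501/70368744177664 → NEW=255, ERR=-2653704656321819/70368744177664
Output grid:
  Row 0: ...#.##  (4 black, running=4)
  Row 1: ..#.###  (3 black, running=7)
  Row 2: ...#.##  (4 black, running=11)
  Row 3: ..#.#.#  (4 black, running=15)

Answer: 15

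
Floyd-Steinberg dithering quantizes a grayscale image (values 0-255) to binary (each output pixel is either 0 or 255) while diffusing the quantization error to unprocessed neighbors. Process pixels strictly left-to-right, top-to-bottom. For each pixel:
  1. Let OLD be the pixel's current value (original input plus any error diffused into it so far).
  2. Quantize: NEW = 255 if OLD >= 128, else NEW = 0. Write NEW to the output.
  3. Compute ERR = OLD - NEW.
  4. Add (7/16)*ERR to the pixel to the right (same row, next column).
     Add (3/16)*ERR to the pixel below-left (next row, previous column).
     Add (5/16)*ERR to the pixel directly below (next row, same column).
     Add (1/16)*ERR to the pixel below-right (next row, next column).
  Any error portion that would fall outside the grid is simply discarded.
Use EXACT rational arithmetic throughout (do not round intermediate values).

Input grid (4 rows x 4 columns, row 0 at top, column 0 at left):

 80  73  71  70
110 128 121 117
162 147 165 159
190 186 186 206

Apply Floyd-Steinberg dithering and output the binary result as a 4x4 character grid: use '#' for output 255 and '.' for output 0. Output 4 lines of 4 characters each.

Answer: ....
###.
.#.#
####

Derivation:
(0,0): OLD=80 → NEW=0, ERR=80
(0,1): OLD=108 → NEW=0, ERR=108
(0,2): OLD=473/4 → NEW=0, ERR=473/4
(0,3): OLD=7791/64 → NEW=0, ERR=7791/64
(1,0): OLD=621/4 → NEW=255, ERR=-399/4
(1,1): OLD=4649/32 → NEW=255, ERR=-3511/32
(1,2): OLD=142875/1024 → NEW=255, ERR=-118245/1024
(1,3): OLD=1833581/16384 → NEW=0, ERR=1833581/16384
(2,0): OLD=56451/512 → NEW=0, ERR=56451/512
(2,1): OLD=2180123/16384 → NEW=255, ERR=-1997797/16384
(2,2): OLD=5878173/65536 → NEW=0, ERR=5878173/65536
(2,3): OLD=236974735/1048576 → NEW=255, ERR=-30412145/1048576
(3,0): OLD=52846129/262144 → NEW=255, ERR=-14000591/262144
(3,1): OLD=621753635/4194304 → NEW=255, ERR=-447793885/4194304
(3,2): OLD=10352325097/67108864 → NEW=255, ERR=-6760435223/67108864
(3,3): OLD=170155131935/1073741824 → NEW=255, ERR=-103649033185/1073741824
Row 0: ....
Row 1: ###.
Row 2: .#.#
Row 3: ####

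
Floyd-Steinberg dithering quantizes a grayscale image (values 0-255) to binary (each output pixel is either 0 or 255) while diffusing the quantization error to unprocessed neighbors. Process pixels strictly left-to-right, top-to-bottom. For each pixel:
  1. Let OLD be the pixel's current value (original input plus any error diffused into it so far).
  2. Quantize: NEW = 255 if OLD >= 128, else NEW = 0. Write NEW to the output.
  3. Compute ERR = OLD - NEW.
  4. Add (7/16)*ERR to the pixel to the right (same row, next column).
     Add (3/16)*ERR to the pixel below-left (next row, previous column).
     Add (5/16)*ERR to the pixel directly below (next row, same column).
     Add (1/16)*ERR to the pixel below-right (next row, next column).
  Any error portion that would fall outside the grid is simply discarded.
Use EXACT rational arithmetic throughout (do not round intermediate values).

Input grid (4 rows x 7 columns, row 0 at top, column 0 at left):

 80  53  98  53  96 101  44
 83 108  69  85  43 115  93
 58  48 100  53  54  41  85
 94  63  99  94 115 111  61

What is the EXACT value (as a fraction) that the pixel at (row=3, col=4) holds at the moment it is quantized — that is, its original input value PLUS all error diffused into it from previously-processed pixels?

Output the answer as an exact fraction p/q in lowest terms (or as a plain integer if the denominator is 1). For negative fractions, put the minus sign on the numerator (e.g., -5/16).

Answer: 579242589655/4294967296

Derivation:
(0,0): OLD=80 → NEW=0, ERR=80
(0,1): OLD=88 → NEW=0, ERR=88
(0,2): OLD=273/2 → NEW=255, ERR=-237/2
(0,3): OLD=37/32 → NEW=0, ERR=37/32
(0,4): OLD=49411/512 → NEW=0, ERR=49411/512
(0,5): OLD=1173269/8192 → NEW=255, ERR=-915691/8192
(0,6): OLD=-642669/131072 → NEW=0, ERR=-642669/131072
(1,0): OLD=249/2 → NEW=0, ERR=249/2
(1,1): OLD=691/4 → NEW=255, ERR=-329/4
(1,2): OLD=871/512 → NEW=0, ERR=871/512
(1,3): OLD=396469/4096 → NEW=0, ERR=396469/4096
(1,4): OLD=12401941/131072 → NEW=0, ERR=12401941/131072
(1,5): OLD=66362999/524288 → NEW=0, ERR=66362999/524288
(1,6): OLD=1173223933/8388608 → NEW=255, ERR=-965871107/8388608
(2,0): OLD=5215/64 → NEW=0, ERR=5215/64
(2,1): OLD=541053/8192 → NEW=0, ERR=541053/8192
(2,2): OLD=18669273/131072 → NEW=255, ERR=-14754087/131072
(2,3): OLD=54367143/1048576 → NEW=0, ERR=54367143/1048576
(2,4): OLD=2282291363/16777216 → NEW=255, ERR=-1995898717/16777216
(2,5): OLD=3444864323/268435456 → NEW=0, ERR=3444864323/268435456
(2,6): OLD=268624748789/4294967296 → NEW=0, ERR=268624748789/4294967296
(3,0): OLD=17281527/131072 → NEW=255, ERR=-16141833/131072
(3,1): OLD=7207511/524288 → NEW=0, ERR=7207511/524288
(3,2): OLD=1404042271/16777216 → NEW=0, ERR=1404042271/16777216
(3,3): OLD=15767190457/134217728 → NEW=0, ERR=15767190457/134217728
(3,4): OLD=579242589655/4294967296 → NEW=255, ERR=-515974070825/4294967296
Target (3,4): original=115, with diffused error = 579242589655/4294967296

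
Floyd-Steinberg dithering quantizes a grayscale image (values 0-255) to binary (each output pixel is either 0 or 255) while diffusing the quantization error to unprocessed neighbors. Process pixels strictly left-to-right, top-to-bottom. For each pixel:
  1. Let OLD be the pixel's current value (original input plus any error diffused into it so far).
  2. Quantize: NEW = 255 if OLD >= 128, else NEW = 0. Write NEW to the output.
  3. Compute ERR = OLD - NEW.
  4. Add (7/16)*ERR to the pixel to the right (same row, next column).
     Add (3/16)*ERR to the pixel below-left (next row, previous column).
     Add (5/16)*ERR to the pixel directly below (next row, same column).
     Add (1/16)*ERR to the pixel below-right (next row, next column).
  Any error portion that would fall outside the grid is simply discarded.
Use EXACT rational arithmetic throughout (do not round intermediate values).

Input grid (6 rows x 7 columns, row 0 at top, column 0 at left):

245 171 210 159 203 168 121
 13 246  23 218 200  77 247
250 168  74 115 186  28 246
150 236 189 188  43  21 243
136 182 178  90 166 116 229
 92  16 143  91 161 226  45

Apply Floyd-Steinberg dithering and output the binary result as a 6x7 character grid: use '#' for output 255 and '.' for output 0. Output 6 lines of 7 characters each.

Answer: ###.##.
.#.##.#
##..#.#
.###..#
##..#.#
..#.##.

Derivation:
(0,0): OLD=245 → NEW=255, ERR=-10
(0,1): OLD=1333/8 → NEW=255, ERR=-707/8
(0,2): OLD=21931/128 → NEW=255, ERR=-10709/128
(0,3): OLD=250669/2048 → NEW=0, ERR=250669/2048
(0,4): OLD=8406587/32768 → NEW=255, ERR=50747/32768
(0,5): OLD=88435613/524288 → NEW=255, ERR=-45257827/524288
(0,6): OLD=698216779/8388608 → NEW=0, ERR=698216779/8388608
(1,0): OLD=-857/128 → NEW=0, ERR=-857/128
(1,1): OLD=203921/1024 → NEW=255, ERR=-57199/1024
(1,2): OLD=-332827/32768 → NEW=0, ERR=-332827/32768
(1,3): OLD=32357313/131072 → NEW=255, ERR=-1066047/131072
(1,4): OLD=1580329827/8388608 → NEW=255, ERR=-558765213/8388608
(1,5): OLD=2455211987/67108864 → NEW=0, ERR=2455211987/67108864
(1,6): OLD=304536383741/1073741824 → NEW=255, ERR=30732218621/1073741824
(2,0): OLD=3890123/16384 → NEW=255, ERR=-287797/16384
(2,1): OLD=73681513/524288 → NEW=255, ERR=-60011927/524288
(2,2): OLD=131968891/8388608 → NEW=0, ERR=131968891/8388608
(2,3): OLD=7128093283/67108864 → NEW=0, ERR=7128093283/67108864
(2,4): OLD=117040921811/536870912 → NEW=255, ERR=-19861160749/536870912
(2,5): OLD=420071754225/17179869184 → NEW=0, ERR=420071754225/17179869184
(2,6): OLD=73647579146151/274877906944 → NEW=255, ERR=3553712875431/274877906944
(3,0): OLD=1032207899/8388608 → NEW=0, ERR=1032207899/8388608
(3,1): OLD=17174219775/67108864 → NEW=255, ERR=61459455/67108864
(3,2): OLD=111174464877/536870912 → NEW=255, ERR=-25727617683/536870912
(3,3): OLD=417200159403/2147483648 → NEW=255, ERR=-130408170837/2147483648
(3,4): OLD=4424113855003/274877906944 → NEW=0, ERR=4424113855003/274877906944
(3,5): OLD=78712869189505/2199023255552 → NEW=0, ERR=78712869189505/2199023255552
(3,6): OLD=9296710201470751/35184372088832 → NEW=255, ERR=324695318818591/35184372088832
(4,0): OLD=187501582389/1073741824 → NEW=255, ERR=-86302582731/1073741824
(4,1): OLD=2505291773745/17179869184 → NEW=255, ERR=-1875574868175/17179869184
(4,2): OLD=28568762049919/274877906944 → NEW=0, ERR=28568762049919/274877906944
(4,3): OLD=256222046162213/2199023255552 → NEW=0, ERR=256222046162213/2199023255552
(4,4): OLD=3956862642356575/17592186044416 → NEW=255, ERR=-529144798969505/17592186044416
(4,5): OLD=65731569476355679/562949953421312 → NEW=0, ERR=65731569476355679/562949953421312
(4,6): OLD=2568895735688177481/9007199254740992 → NEW=255, ERR=272059925729224521/9007199254740992
(5,0): OLD=12757836215843/274877906944 → NEW=0, ERR=12757836215843/274877906944
(5,1): OLD=36620216602593/2199023255552 → NEW=0, ERR=36620216602593/2199023255552
(5,2): OLD=3479524881139063/17592186044416 → NEW=255, ERR=-1006482560187017/17592186044416
(5,3): OLD=14529346590067699/140737488355328 → NEW=0, ERR=14529346590067699/140737488355328
(5,4): OLD=2035105168946668049/9007199254740992 → NEW=255, ERR=-261730641012284911/9007199254740992
(5,5): OLD=18270850608140587009/72057594037927936 → NEW=255, ERR=-103835871531036671/72057594037927936
(5,6): OLD=70450654528733364975/1152921504606846976 → NEW=0, ERR=70450654528733364975/1152921504606846976
Row 0: ###.##.
Row 1: .#.##.#
Row 2: ##..#.#
Row 3: .###..#
Row 4: ##..#.#
Row 5: ..#.##.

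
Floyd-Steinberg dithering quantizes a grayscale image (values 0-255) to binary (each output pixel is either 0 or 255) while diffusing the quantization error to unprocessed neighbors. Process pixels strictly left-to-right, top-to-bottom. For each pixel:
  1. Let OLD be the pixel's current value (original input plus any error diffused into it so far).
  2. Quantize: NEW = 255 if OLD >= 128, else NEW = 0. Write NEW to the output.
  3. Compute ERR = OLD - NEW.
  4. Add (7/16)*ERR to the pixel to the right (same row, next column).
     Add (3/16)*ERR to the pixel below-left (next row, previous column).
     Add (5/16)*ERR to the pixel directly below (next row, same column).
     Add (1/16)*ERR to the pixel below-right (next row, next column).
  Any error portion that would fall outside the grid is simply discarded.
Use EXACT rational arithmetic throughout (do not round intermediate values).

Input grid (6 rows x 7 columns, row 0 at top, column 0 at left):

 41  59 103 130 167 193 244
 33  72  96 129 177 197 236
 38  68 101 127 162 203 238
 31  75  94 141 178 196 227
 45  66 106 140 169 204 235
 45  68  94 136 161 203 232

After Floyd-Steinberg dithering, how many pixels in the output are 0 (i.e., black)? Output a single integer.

Answer: 20

Derivation:
(0,0): OLD=41 → NEW=0, ERR=41
(0,1): OLD=1231/16 → NEW=0, ERR=1231/16
(0,2): OLD=34985/256 → NEW=255, ERR=-30295/256
(0,3): OLD=320415/4096 → NEW=0, ERR=320415/4096
(0,4): OLD=13187417/65536 → NEW=255, ERR=-3524263/65536
(0,5): OLD=177705327/1048576 → NEW=255, ERR=-89681553/1048576
(0,6): OLD=3465869833/16777216 → NEW=255, ERR=-812320247/16777216
(1,0): OLD=15421/256 → NEW=0, ERR=15421/256
(1,1): OLD=210475/2048 → NEW=0, ERR=210475/2048
(1,2): OLD=8090887/65536 → NEW=0, ERR=8090887/65536
(1,3): OLD=49801851/262144 → NEW=255, ERR=-17044869/262144
(1,4): OLD=2023351441/16777216 → NEW=0, ERR=2023351441/16777216
(1,5): OLD=28265774305/134217728 → NEW=255, ERR=-5959746335/134217728
(1,6): OLD=421115867919/2147483648 → NEW=255, ERR=-126492462321/2147483648
(2,0): OLD=2493449/32768 → NEW=0, ERR=2493449/32768
(2,1): OLD=168107891/1048576 → NEW=255, ERR=-99278989/1048576
(2,2): OLD=1550041625/16777216 → NEW=0, ERR=1550041625/16777216
(2,3): OLD=23814278801/134217728 → NEW=255, ERR=-10411241839/134217728
(2,4): OLD=164670751905/1073741824 → NEW=255, ERR=-109133413215/1073741824
(2,5): OLD=4849890994379/34359738368 → NEW=255, ERR=-3911842289461/34359738368
(2,6): OLD=91813895631677/549755813888 → NEW=255, ERR=-48373836909763/549755813888
(3,0): OLD=621208569/16777216 → NEW=0, ERR=621208569/16777216
(3,1): OLD=11232785413/134217728 → NEW=0, ERR=11232785413/134217728
(3,2): OLD=149276594847/1073741824 → NEW=255, ERR=-124527570273/1073741824
(3,3): OLD=226505328457/4294967296 → NEW=0, ERR=226505328457/4294967296
(3,4): OLD=78678682372089/549755813888 → NEW=255, ERR=-61509050169351/549755813888
(3,5): OLD=389762839857531/4398046511104 → NEW=0, ERR=389762839857531/4398046511104
(3,6): OLD=16266375517890917/70368744177664 → NEW=255, ERR=-1677654247413403/70368744177664
(4,0): OLD=155183463159/2147483648 → NEW=0, ERR=155183463159/2147483648
(4,1): OLD=3584999082635/34359738368 → NEW=0, ERR=3584999082635/34359738368
(4,2): OLD=71756419555589/549755813888 → NEW=255, ERR=-68431312985851/549755813888
(4,3): OLD=324555987966407/4398046511104 → NEW=0, ERR=324555987966407/4398046511104
(4,4): OLD=6552538825464293/35184372088832 → NEW=255, ERR=-2419476057187867/35184372088832
(4,5): OLD=214085822219950501/1125899906842624 → NEW=255, ERR=-73018654024918619/1125899906842624
(4,6): OLD=3687820018764291603/18014398509481984 → NEW=255, ERR=-905851601153614317/18014398509481984
(5,0): OLD=47908685925585/549755813888 → NEW=0, ERR=47908685925585/549755813888
(5,1): OLD=527364040605595/4398046511104 → NEW=0, ERR=527364040605595/4398046511104
(5,2): OLD=4500752781991021/35184372088832 → NEW=0, ERR=4500752781991021/35184372088832
(5,3): OLD=54705335227616897/281474976710656 → NEW=255, ERR=-17070783833600383/281474976710656
(5,4): OLD=1899250414380374315/18014398509481984 → NEW=0, ERR=1899250414380374315/18014398509481984
(5,5): OLD=31003850196362791931/144115188075855872 → NEW=255, ERR=-5745522762980455429/144115188075855872
(5,6): OLD=449156467035379652949/2305843009213693952 → NEW=255, ERR=-138833500314112304811/2305843009213693952
Output grid:
  Row 0: ..#.###  (3 black, running=3)
  Row 1: ...#.##  (4 black, running=7)
  Row 2: .#.####  (2 black, running=9)
  Row 3: ..#.#.#  (4 black, running=13)
  Row 4: ..#.###  (3 black, running=16)
  Row 5: ...#.##  (4 black, running=20)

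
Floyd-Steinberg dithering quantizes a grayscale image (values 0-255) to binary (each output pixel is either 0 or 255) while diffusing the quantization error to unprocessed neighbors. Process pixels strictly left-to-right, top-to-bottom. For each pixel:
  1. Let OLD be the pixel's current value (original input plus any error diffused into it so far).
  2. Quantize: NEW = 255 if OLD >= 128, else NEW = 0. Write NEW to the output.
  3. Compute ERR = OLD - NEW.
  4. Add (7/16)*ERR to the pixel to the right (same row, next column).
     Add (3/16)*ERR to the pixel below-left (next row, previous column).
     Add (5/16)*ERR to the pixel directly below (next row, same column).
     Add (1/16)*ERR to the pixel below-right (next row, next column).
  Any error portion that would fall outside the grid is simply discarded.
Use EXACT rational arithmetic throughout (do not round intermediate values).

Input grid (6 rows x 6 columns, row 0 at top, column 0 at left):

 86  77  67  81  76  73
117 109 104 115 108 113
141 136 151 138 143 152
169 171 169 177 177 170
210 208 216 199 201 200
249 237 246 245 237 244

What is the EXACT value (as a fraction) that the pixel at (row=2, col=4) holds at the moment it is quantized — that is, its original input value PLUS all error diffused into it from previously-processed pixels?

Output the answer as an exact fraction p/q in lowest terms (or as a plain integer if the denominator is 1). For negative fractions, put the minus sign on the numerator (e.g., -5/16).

Answer: 419347867809/2147483648

Derivation:
(0,0): OLD=86 → NEW=0, ERR=86
(0,1): OLD=917/8 → NEW=0, ERR=917/8
(0,2): OLD=14995/128 → NEW=0, ERR=14995/128
(0,3): OLD=270853/2048 → NEW=255, ERR=-251387/2048
(0,4): OLD=730659/32768 → NEW=0, ERR=730659/32768
(0,5): OLD=43387637/524288 → NEW=0, ERR=43387637/524288
(1,0): OLD=21167/128 → NEW=255, ERR=-11473/128
(1,1): OLD=136137/1024 → NEW=255, ERR=-124983/1024
(1,2): OLD=2338301/32768 → NEW=0, ERR=2338301/32768
(1,3): OLD=15645241/131072 → NEW=0, ERR=15645241/131072
(1,4): OLD=1468296971/8388608 → NEW=255, ERR=-670798069/8388608
(1,5): OLD=14129076445/134217728 → NEW=0, ERR=14129076445/134217728
(2,0): OLD=1476275/16384 → NEW=0, ERR=1476275/16384
(2,1): OLD=76051553/524288 → NEW=255, ERR=-57641887/524288
(2,2): OLD=1174002275/8388608 → NEW=255, ERR=-965092765/8388608
(2,3): OLD=7679542539/67108864 → NEW=0, ERR=7679542539/67108864
(2,4): OLD=419347867809/2147483648 → NEW=255, ERR=-128260462431/2147483648
Target (2,4): original=143, with diffused error = 419347867809/2147483648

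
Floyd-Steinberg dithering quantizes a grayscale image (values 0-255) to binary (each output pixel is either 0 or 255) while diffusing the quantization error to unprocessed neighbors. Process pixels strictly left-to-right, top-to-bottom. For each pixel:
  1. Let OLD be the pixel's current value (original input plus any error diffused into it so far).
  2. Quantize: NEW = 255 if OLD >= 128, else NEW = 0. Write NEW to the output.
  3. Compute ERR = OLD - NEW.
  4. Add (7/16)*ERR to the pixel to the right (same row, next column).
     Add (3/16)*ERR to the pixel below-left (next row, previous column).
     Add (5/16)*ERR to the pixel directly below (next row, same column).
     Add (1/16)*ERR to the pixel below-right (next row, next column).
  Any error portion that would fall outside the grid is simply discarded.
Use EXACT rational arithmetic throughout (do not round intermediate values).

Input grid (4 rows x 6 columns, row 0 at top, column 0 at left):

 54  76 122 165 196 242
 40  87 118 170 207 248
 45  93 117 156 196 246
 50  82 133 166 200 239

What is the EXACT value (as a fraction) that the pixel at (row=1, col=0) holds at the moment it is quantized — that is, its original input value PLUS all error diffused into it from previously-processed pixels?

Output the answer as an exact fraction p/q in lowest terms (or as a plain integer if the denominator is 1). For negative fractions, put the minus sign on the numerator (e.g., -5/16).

(0,0): OLD=54 → NEW=0, ERR=54
(0,1): OLD=797/8 → NEW=0, ERR=797/8
(0,2): OLD=21195/128 → NEW=255, ERR=-11445/128
(0,3): OLD=257805/2048 → NEW=0, ERR=257805/2048
(0,4): OLD=8227163/32768 → NEW=255, ERR=-128677/32768
(0,5): OLD=125976957/524288 → NEW=255, ERR=-7716483/524288
(1,0): OLD=9671/128 → NEW=0, ERR=9671/128
Target (1,0): original=40, with diffused error = 9671/128

Answer: 9671/128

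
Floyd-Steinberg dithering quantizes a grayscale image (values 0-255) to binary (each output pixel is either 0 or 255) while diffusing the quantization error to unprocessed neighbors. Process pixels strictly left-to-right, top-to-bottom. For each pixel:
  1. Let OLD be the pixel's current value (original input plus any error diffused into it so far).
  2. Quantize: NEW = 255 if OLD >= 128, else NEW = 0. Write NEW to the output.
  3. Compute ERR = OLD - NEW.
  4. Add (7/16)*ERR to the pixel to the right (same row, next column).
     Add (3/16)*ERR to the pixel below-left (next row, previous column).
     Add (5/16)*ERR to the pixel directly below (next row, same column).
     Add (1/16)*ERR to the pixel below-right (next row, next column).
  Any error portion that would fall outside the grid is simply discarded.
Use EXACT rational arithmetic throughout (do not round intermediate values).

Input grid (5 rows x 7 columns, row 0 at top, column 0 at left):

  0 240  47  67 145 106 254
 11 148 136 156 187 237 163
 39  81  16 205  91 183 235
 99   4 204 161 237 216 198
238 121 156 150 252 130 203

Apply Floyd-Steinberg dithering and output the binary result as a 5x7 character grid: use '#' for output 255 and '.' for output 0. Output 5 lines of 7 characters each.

(0,0): OLD=0 → NEW=0, ERR=0
(0,1): OLD=240 → NEW=255, ERR=-15
(0,2): OLD=647/16 → NEW=0, ERR=647/16
(0,3): OLD=21681/256 → NEW=0, ERR=21681/256
(0,4): OLD=745687/4096 → NEW=255, ERR=-298793/4096
(0,5): OLD=4855265/65536 → NEW=0, ERR=4855265/65536
(0,6): OLD=300325159/1048576 → NEW=255, ERR=32938279/1048576
(1,0): OLD=131/16 → NEW=0, ERR=131/16
(1,1): OLD=19773/128 → NEW=255, ERR=-12867/128
(1,2): OLD=489881/4096 → NEW=0, ERR=489881/4096
(1,3): OLD=3664129/16384 → NEW=255, ERR=-513791/16384
(1,4): OLD=177910255/1048576 → NEW=255, ERR=-89476625/1048576
(1,5): OLD=1880304423/8388608 → NEW=255, ERR=-258790617/8388608
(1,6): OLD=22004960425/134217728 → NEW=255, ERR=-12220560215/134217728
(2,0): OLD=46511/2048 → NEW=0, ERR=46511/2048
(2,1): OLD=5404029/65536 → NEW=0, ERR=5404029/65536
(2,2): OLD=81042503/1048576 → NEW=0, ERR=81042503/1048576
(2,3): OLD=1849596671/8388608 → NEW=255, ERR=-289498369/8388608
(2,4): OLD=2784413411/67108864 → NEW=0, ERR=2784413411/67108864
(2,5): OLD=363153357333/2147483648 → NEW=255, ERR=-184454972907/2147483648
(2,6): OLD=5739458490979/34359738368 → NEW=255, ERR=-3022274792861/34359738368
(3,0): OLD=127462871/1048576 → NEW=0, ERR=127462871/1048576
(3,1): OLD=829306211/8388608 → NEW=0, ERR=829306211/8388608
(3,2): OLD=18125240357/67108864 → NEW=255, ERR=1012480037/67108864
(3,3): OLD=45479954897/268435456 → NEW=255, ERR=-22971086383/268435456
(3,4): OLD=6674906800343/34359738368 → NEW=255, ERR=-2086826483497/34359738368
(3,5): OLD=40870933935309/274877906944 → NEW=255, ERR=-29222932335411/274877906944
(3,6): OLD=521751454604179/4398046511104 → NEW=0, ERR=521751454604179/4398046511104
(4,0): OLD=39530252737/134217728 → NEW=255, ERR=5304732097/134217728
(4,1): OLD=385713270677/2147483648 → NEW=255, ERR=-161895059563/2147483648
(4,2): OLD=4049846891211/34359738368 → NEW=0, ERR=4049846891211/34359738368
(4,3): OLD=45184357682505/274877906944 → NEW=255, ERR=-24909508588215/274877906944
(4,4): OLD=369638455939199/2199023255552 → NEW=255, ERR=-191112474226561/2199023255552
(4,5): OLD=5432668091016507/70368744177664 → NEW=0, ERR=5432668091016507/70368744177664
(4,6): OLD=300845403416637325/1125899906842624 → NEW=255, ERR=13740927171768205/1125899906842624
Row 0: .#..#.#
Row 1: .#.####
Row 2: ...#.##
Row 3: ..####.
Row 4: ##.##.#

Answer: .#..#.#
.#.####
...#.##
..####.
##.##.#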